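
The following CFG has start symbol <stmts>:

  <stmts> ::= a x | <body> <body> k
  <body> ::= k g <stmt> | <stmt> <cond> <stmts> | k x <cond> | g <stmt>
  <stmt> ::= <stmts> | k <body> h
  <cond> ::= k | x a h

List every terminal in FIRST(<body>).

{ a, g, k }

<body> ::= k g <stmt> contributes {k}.
From <body> ::= <stmt> <cond> <stmts>: add FIRST(<stmt>) = { a, g, k }.
<body> ::= k x <cond> contributes {k}.
<body> ::= g <stmt> contributes {g}.
Union: FIRST(<body>) = { a, g, k }.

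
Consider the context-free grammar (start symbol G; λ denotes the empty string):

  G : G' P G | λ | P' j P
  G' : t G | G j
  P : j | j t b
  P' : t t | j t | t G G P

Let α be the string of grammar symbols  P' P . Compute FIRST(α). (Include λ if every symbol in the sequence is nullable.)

Add FIRST(P') = { j, t }; P' is not nullable, stop.

{ j, t }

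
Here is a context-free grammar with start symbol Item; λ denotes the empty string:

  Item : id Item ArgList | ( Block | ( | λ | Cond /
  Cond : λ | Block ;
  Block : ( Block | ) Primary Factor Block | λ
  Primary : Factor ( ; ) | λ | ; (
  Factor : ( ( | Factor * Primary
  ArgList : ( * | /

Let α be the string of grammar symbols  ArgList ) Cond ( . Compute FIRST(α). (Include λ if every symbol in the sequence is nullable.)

Add FIRST(ArgList) = { (, / }; ArgList is not nullable, stop.

{ (, / }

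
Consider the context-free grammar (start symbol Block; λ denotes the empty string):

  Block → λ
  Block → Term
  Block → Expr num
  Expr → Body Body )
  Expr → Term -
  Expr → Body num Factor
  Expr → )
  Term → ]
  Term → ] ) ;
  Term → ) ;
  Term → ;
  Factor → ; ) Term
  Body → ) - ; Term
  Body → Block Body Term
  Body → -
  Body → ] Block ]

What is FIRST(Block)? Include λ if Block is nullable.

Block → λ contributes λ.
From Block → Term: add FIRST(Term) = { ), ;, ] }.
From Block → Expr num: add FIRST(Expr) = { ), -, ;, ] }.
Union: FIRST(Block) = { ), -, ;, ], λ }.

{ ), -, ;, ], λ }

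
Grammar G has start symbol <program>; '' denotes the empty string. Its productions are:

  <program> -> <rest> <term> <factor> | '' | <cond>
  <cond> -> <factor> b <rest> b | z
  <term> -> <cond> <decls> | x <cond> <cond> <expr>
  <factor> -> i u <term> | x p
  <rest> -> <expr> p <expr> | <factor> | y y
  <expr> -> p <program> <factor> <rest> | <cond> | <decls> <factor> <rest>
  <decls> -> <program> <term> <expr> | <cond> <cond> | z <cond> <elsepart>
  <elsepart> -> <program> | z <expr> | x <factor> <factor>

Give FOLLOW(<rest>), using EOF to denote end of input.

{ EOF, b, i, p, x, y, z }

In <program> -> <rest> <term> <factor>: add FIRST(<term> <factor>) = { i, x, z }.
In <cond> -> <factor> b <rest> b: add FIRST(b) = { b }.
In <expr> -> p <program> <factor> <rest>: <rest> is at the end, add FOLLOW(<expr>) = { EOF, b, i, p, x, y, z }.
In <expr> -> <decls> <factor> <rest>: <rest> is at the end, add FOLLOW(<expr>) = { EOF, b, i, p, x, y, z }.
Union: FOLLOW(<rest>) = { EOF, b, i, p, x, y, z }.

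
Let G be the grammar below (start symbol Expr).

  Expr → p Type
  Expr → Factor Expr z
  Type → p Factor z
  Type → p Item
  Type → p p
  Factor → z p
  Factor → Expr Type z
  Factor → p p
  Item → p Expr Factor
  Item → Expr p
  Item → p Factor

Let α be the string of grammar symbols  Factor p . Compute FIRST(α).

Add FIRST(Factor) = { p, z }; Factor is not nullable, stop.

{ p, z }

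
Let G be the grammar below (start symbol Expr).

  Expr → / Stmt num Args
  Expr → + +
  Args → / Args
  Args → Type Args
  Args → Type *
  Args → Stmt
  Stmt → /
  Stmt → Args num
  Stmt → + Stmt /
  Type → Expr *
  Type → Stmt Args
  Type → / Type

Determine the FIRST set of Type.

{ +, / }

From Type → Expr *: add FIRST(Expr) = { +, / }.
From Type → Stmt Args: add FIRST(Stmt) = { +, / }.
Type → / Type contributes {/}.
Union: FIRST(Type) = { +, / }.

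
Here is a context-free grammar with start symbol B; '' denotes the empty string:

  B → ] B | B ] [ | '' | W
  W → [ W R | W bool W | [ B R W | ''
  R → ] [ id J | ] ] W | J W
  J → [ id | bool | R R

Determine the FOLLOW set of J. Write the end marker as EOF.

In R → ] [ id J: J is at the end, add FOLLOW(R) = { EOF, [, ], bool }.
In R → J W: add FIRST(W)\{''} = { [, bool }.
  Since W is nullable, also add FOLLOW(R) = { EOF, [, ], bool }.
Union: FOLLOW(J) = { EOF, [, ], bool }.

{ EOF, [, ], bool }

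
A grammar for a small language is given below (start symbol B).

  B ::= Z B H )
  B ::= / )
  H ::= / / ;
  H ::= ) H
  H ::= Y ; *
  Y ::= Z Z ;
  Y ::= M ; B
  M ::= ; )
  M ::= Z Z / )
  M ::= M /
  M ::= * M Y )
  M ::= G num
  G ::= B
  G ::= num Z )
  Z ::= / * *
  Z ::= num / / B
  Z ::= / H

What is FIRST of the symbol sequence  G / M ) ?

Add FIRST(G) = { /, num }; G is not nullable, stop.

{ /, num }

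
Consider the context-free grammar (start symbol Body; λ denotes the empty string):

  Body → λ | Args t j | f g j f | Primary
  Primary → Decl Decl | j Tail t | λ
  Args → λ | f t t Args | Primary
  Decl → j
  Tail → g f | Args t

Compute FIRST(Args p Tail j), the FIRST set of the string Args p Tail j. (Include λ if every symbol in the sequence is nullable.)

Add FIRST(Args)\{λ} = { f, j }; Args is nullable, continue.
p is a terminal; add {p} and stop.

{ f, j, p }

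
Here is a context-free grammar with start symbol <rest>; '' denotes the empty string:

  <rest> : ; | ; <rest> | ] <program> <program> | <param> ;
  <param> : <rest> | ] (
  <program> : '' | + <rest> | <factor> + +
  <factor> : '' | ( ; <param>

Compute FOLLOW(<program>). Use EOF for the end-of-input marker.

In <rest> : ] <program> <program>: add FIRST(<program>)\{''} = { (, + }.
  Since <program> is nullable, also add FOLLOW(<rest>) = { EOF, (, +, ; }.
In <rest> : ] <program> <program>: <program> is at the end, add FOLLOW(<rest>) = { EOF, (, +, ; }.
Union: FOLLOW(<program>) = { EOF, (, +, ; }.

{ EOF, (, +, ; }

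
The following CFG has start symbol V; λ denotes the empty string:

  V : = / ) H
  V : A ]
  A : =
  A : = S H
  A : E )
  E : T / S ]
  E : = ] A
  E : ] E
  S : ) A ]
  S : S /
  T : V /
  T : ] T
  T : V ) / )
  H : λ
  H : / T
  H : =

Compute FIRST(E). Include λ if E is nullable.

From E : T / S ]: add FIRST(T) = { =, ] }.
E : = ] A contributes {=}.
E : ] E contributes {]}.
Union: FIRST(E) = { =, ] }.

{ =, ] }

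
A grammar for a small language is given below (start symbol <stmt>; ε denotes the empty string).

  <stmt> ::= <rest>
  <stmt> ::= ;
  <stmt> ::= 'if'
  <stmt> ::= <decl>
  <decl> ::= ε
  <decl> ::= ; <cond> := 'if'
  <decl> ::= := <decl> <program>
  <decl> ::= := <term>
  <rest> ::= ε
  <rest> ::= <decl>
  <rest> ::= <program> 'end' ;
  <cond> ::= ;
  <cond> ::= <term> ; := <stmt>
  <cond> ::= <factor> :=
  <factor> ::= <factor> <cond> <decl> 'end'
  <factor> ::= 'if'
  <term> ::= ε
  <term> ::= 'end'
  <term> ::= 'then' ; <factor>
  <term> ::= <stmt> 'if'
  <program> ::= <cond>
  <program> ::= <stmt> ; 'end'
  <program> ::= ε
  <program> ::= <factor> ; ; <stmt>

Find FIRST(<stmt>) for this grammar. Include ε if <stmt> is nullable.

{ 'end', 'if', 'then', :=, ;, ε }

From <stmt> ::= <rest>: add FIRST(<rest>) = { 'end', 'if', 'then', :=, ;, ε } (including ε since <rest> is nullable).
<stmt> ::= ; contributes {;}.
<stmt> ::= 'if' contributes {'if'}.
From <stmt> ::= <decl>: add FIRST(<decl>) = { :=, ;, ε } (including ε since <decl> is nullable).
Union: FIRST(<stmt>) = { 'end', 'if', 'then', :=, ;, ε }.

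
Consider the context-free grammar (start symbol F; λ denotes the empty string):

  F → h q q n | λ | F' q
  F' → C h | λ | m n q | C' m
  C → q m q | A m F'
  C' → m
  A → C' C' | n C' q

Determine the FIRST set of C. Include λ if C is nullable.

C → q m q contributes {q}.
From C → A m F': add FIRST(A) = { m, n }.
Union: FIRST(C) = { m, n, q }.

{ m, n, q }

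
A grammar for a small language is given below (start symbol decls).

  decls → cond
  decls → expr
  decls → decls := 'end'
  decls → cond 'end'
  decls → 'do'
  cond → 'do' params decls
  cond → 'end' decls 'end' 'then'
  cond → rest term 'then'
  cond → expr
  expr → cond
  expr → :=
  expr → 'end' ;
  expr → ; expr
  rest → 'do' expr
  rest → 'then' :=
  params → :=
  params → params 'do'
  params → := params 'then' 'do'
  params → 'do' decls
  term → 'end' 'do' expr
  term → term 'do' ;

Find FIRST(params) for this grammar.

params → := contributes {:=}.
From params → params 'do': add FIRST(params) = { 'do', := }.
params → := params 'then' 'do' contributes {:=}.
params → 'do' decls contributes {'do'}.
Union: FIRST(params) = { 'do', := }.

{ 'do', := }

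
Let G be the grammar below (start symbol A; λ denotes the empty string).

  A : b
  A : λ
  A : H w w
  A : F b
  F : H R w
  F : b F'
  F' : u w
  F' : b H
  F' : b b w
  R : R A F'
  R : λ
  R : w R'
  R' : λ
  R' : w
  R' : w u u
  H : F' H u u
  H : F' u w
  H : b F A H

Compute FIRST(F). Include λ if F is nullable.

{ b, u }

From F : H R w: add FIRST(H) = { b, u }.
F : b F' contributes {b}.
Union: FIRST(F) = { b, u }.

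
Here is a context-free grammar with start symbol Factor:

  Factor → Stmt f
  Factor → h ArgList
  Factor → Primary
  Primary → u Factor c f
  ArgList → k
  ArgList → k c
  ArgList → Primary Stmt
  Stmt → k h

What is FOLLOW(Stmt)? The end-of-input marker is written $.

In Factor → Stmt f: add FIRST(f) = { f }.
In ArgList → Primary Stmt: Stmt is at the end, add FOLLOW(ArgList) = { $, c }.
Union: FOLLOW(Stmt) = { $, c, f }.

{ $, c, f }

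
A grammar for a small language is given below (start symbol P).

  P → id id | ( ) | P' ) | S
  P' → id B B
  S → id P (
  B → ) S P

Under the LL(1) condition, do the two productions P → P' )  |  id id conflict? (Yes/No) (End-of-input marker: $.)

FIRST(P' )) = { id } and FIRST(id id) = { id }.
Both contain id, so the two alternatives are not disjoint — LL(1) conflict.

Yes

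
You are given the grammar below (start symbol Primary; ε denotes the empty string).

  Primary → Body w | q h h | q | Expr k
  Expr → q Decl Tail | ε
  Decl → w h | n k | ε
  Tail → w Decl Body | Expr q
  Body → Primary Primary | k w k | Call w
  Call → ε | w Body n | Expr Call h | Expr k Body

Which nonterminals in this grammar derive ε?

Directly nullable (have an ε-production): Expr, Decl, Call.
No other nonterminal has a production whose RHS symbols are all nullable.

{ Call, Decl, Expr }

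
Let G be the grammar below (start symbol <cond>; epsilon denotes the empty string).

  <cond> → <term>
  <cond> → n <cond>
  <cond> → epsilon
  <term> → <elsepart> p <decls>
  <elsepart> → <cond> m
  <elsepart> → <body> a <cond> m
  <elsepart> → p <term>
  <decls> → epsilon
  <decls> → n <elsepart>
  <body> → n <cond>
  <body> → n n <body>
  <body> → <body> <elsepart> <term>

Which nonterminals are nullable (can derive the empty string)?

{ <cond>, <decls> }

Directly nullable (have an epsilon-production): <cond>, <decls>.
No other nonterminal has a production whose RHS symbols are all nullable.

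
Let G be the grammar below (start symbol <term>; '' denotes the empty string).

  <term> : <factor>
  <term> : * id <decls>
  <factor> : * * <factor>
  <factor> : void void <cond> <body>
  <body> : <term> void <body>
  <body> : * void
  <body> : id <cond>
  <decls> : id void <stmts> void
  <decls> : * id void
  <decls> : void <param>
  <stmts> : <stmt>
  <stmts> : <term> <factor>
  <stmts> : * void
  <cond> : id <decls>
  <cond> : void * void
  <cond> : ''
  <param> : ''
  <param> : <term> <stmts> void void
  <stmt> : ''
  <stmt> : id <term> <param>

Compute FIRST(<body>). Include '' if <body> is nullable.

From <body> : <term> void <body>: add FIRST(<term>) = { *, void }.
<body> : * void contributes {*}.
<body> : id <cond> contributes {id}.
Union: FIRST(<body>) = { *, id, void }.

{ *, id, void }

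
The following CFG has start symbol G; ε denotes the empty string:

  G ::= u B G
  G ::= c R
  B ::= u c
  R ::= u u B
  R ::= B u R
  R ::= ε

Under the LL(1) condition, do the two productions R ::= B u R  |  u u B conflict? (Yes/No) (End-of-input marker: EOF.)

Yes

FIRST(B u R) = { u } and FIRST(u u B) = { u }.
Both contain u, so the two alternatives are not disjoint — LL(1) conflict.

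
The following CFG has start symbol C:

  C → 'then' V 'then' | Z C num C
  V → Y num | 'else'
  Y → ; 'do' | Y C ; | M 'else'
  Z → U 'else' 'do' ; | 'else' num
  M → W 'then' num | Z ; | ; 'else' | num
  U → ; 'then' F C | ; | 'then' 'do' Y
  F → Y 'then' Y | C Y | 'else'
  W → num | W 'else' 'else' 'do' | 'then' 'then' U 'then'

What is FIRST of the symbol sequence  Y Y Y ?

{ 'else', 'then', ;, num }

Add FIRST(Y) = { 'else', 'then', ;, num }; Y is not nullable, stop.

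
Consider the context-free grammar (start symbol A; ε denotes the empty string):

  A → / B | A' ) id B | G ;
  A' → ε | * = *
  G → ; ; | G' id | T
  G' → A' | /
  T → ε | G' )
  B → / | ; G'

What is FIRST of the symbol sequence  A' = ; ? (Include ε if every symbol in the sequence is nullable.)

Add FIRST(A')\{ε} = { * }; A' is nullable, continue.
= is a terminal; add {=} and stop.

{ *, = }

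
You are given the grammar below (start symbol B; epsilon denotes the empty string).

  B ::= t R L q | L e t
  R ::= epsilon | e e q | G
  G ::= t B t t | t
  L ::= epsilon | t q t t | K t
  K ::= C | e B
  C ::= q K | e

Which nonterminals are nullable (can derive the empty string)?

Directly nullable (have an epsilon-production): R, L.
No other nonterminal has a production whose RHS symbols are all nullable.

{ L, R }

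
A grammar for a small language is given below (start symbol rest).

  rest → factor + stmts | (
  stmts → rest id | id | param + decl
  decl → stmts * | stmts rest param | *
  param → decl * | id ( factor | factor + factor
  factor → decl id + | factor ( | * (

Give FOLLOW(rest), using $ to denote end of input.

rest is the start symbol, so $ ∈ FOLLOW(rest).
In stmts → rest id: add FIRST(id) = { id }.
In decl → stmts rest param: add FIRST(param) = { (, *, id }.
Union: FOLLOW(rest) = { $, (, *, id }.

{ $, (, *, id }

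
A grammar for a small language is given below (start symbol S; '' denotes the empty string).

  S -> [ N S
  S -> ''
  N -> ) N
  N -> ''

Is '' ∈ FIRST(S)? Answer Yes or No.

Yes

S has an ''-production, so S ⇒ ''.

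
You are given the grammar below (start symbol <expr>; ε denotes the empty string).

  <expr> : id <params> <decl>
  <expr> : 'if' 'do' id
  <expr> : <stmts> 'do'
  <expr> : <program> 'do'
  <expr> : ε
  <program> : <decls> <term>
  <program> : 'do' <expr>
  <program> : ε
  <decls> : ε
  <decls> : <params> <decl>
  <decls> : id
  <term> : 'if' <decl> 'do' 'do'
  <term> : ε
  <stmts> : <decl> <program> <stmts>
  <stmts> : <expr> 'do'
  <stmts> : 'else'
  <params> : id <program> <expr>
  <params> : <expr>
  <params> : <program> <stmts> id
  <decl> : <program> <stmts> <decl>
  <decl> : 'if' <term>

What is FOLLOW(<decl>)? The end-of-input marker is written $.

In <expr> : id <params> <decl>: <decl> is at the end, add FOLLOW(<expr>) = { $, 'do', 'else', 'if', id }.
In <decls> : <params> <decl>: <decl> is at the end, add FOLLOW(<decls>) = { 'do', 'else', 'if', id }.
In <term> : 'if' <decl> 'do' 'do': add FIRST('do' 'do') = { 'do' }.
In <stmts> : <decl> <program> <stmts>: add FIRST(<program> <stmts>) = { 'do', 'else', 'if', id }.
In <decl> : <program> <stmts> <decl>: <decl> is at the end, add FOLLOW(<decl>) = { $, 'do', 'else', 'if', id }.
Union: FOLLOW(<decl>) = { $, 'do', 'else', 'if', id }.

{ $, 'do', 'else', 'if', id }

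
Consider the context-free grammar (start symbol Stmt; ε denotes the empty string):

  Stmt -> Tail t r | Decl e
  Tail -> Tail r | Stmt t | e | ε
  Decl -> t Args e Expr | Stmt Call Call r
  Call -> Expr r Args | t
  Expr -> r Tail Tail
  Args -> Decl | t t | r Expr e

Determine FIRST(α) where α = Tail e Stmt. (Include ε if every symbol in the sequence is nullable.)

{ e, r, t }

Add FIRST(Tail)\{ε} = { e, r, t }; Tail is nullable, continue.
e is a terminal; add {e} and stop.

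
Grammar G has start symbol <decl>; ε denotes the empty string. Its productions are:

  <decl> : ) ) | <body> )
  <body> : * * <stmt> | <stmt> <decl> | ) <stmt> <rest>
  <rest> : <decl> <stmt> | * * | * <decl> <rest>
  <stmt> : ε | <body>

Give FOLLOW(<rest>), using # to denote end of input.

{ ), * }

In <body> : ) <stmt> <rest>: <rest> is at the end, add FOLLOW(<body>) = { ), * }.
In <rest> : * <decl> <rest>: <rest> is at the end, add FOLLOW(<rest>) = { ), * }.
Union: FOLLOW(<rest>) = { ), * }.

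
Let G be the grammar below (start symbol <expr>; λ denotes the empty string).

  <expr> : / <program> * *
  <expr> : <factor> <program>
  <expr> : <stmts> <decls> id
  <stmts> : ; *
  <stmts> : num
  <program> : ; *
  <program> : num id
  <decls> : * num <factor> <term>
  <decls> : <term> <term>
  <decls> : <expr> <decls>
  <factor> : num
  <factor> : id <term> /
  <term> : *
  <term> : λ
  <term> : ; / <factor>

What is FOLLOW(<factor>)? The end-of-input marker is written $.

In <expr> : <factor> <program>: add FIRST(<program>) = { ;, num }.
In <decls> : * num <factor> <term>: add FIRST(<term>)\{λ} = { *, ; }.
  Since <term> is nullable, also add FOLLOW(<decls>) = { id }.
In <term> : ; / <factor>: <factor> is at the end, add FOLLOW(<term>) = { *, /, ;, id }.
Union: FOLLOW(<factor>) = { *, /, ;, id, num }.

{ *, /, ;, id, num }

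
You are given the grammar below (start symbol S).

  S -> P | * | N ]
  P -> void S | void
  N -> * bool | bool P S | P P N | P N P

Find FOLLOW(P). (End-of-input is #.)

{ #, *, ], bool, void }

In S -> P: P is at the end, add FOLLOW(S) = { #, *, ], bool, void }.
In N -> bool P S: add FIRST(S) = { *, bool, void }.
In N -> P P N: add FIRST(P N) = { void }.
In N -> P P N: add FIRST(N) = { *, bool, void }.
In N -> P N P: add FIRST(N P) = { *, bool, void }.
In N -> P N P: P is at the end, add FOLLOW(N) = { ], void }.
Union: FOLLOW(P) = { #, *, ], bool, void }.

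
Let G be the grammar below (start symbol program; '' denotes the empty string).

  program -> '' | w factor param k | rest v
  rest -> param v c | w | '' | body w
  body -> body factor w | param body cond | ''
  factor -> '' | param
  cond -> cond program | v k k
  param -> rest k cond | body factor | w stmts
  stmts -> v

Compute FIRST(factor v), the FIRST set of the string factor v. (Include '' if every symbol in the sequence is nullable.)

Add FIRST(factor)\{''} = { k, v, w }; factor is nullable, continue.
v is a terminal; add {v} and stop.

{ k, v, w }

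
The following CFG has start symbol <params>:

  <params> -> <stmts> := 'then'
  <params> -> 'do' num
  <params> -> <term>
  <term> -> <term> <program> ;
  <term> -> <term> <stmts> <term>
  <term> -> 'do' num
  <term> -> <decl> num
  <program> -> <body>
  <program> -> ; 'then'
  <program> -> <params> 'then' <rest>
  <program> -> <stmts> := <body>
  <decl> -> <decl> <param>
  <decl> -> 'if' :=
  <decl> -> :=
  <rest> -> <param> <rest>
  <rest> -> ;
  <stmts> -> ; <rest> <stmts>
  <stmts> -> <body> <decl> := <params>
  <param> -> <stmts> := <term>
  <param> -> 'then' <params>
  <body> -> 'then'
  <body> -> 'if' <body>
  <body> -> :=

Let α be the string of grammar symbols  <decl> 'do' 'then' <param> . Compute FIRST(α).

Add FIRST(<decl>) = { 'if', := }; <decl> is not nullable, stop.

{ 'if', := }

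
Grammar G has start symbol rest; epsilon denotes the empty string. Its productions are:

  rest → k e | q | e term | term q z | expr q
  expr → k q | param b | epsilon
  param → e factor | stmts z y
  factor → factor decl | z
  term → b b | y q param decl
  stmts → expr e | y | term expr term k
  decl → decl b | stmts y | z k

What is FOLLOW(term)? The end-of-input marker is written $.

In rest → e term: term is at the end, add FOLLOW(rest) = { $ }.
In rest → term q z: add FIRST(q z) = { q }.
In stmts → term expr term k: add FIRST(expr term k) = { b, e, k, y }.
In stmts → term expr term k: add FIRST(k) = { k }.
Union: FOLLOW(term) = { $, b, e, k, q, y }.

{ $, b, e, k, q, y }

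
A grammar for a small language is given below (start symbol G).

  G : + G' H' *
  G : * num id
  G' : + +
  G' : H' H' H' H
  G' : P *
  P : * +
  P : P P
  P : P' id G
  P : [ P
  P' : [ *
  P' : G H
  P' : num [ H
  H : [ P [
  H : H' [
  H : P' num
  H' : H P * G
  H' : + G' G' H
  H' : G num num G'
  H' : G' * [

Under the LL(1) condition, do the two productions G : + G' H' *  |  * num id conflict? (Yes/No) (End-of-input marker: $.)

FIRST(+ G' H' *) = { + } and FIRST(* num id) = { * }.
The FIRST sets are disjoint and neither alternative is nullable — no conflict.

No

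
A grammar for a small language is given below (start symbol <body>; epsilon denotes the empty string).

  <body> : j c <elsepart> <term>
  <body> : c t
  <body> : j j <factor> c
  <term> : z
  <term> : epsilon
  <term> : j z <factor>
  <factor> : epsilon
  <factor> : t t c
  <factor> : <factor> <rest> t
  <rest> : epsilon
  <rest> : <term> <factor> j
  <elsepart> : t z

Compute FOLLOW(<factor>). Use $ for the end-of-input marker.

In <body> : j j <factor> c: add FIRST(c) = { c }.
In <term> : j z <factor>: <factor> is at the end, add FOLLOW(<term>) = { $, j, t, z }.
In <factor> : <factor> <rest> t: add FIRST(<rest> t) = { j, t, z }.
In <rest> : <term> <factor> j: add FIRST(j) = { j }.
Union: FOLLOW(<factor>) = { $, c, j, t, z }.

{ $, c, j, t, z }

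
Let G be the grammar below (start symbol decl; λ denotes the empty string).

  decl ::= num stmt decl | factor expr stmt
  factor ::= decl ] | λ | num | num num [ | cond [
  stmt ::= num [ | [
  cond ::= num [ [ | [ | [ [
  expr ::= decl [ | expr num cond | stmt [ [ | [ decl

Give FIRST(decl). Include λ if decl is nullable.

{ [, num }

decl ::= num stmt decl contributes {num}.
From decl ::= factor expr stmt: factor nullable, take FIRST(factor) ∪ FIRST(expr) = { [, num }.
Union: FIRST(decl) = { [, num }.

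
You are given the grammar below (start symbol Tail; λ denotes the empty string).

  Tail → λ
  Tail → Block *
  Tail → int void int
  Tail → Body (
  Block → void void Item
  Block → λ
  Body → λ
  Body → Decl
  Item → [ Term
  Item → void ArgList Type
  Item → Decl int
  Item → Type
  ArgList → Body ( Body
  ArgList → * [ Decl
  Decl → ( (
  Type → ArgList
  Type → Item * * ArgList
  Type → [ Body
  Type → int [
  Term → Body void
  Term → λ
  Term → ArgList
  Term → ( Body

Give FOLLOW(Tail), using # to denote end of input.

{ # }

Tail is the start symbol, so # ∈ FOLLOW(Tail).
Union: FOLLOW(Tail) = { # }.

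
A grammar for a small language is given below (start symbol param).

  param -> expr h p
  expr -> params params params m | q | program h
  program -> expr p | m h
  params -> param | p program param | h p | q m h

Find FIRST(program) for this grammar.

From program -> expr p: add FIRST(expr) = { h, m, p, q }.
program -> m h contributes {m}.
Union: FIRST(program) = { h, m, p, q }.

{ h, m, p, q }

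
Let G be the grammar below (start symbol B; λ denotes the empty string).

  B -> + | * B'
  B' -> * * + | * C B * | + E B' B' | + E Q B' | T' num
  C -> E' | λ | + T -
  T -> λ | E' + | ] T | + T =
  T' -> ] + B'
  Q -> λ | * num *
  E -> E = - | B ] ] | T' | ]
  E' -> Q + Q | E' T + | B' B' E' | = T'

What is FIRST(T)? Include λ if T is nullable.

T -> λ contributes λ.
From T -> E' +: add FIRST(E') = { *, +, =, ] }.
T -> ] T contributes {]}.
T -> + T = contributes {+}.
Union: FIRST(T) = { *, +, =, ], λ }.

{ *, +, =, ], λ }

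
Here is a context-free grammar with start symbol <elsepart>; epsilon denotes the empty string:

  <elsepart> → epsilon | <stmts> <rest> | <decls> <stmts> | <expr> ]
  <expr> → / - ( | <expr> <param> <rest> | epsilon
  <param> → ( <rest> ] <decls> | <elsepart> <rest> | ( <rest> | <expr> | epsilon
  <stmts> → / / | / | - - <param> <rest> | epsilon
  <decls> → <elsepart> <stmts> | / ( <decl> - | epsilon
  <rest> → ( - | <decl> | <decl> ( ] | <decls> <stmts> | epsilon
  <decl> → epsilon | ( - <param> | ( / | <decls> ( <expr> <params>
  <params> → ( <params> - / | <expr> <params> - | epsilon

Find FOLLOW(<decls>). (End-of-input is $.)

In <elsepart> → <decls> <stmts>: add FIRST(<stmts>)\{epsilon} = { -, / }.
  Since <stmts> is nullable, also add FOLLOW(<elsepart>) = { $, (, -, /, ] }.
In <param> → ( <rest> ] <decls>: <decls> is at the end, add FOLLOW(<param>) = { $, (, -, /, ] }.
In <rest> → <decls> <stmts>: add FIRST(<stmts>)\{epsilon} = { -, / }.
  Since <stmts> is nullable, also add FOLLOW(<rest>) = { $, (, -, /, ] }.
In <decl> → <decls> ( <expr> <params>: add FIRST(( <expr> <params>) = { ( }.
Union: FOLLOW(<decls>) = { $, (, -, /, ] }.

{ $, (, -, /, ] }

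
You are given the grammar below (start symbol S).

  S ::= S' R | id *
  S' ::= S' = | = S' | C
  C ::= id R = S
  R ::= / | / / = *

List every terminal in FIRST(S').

{ =, id }

From S' ::= S' =: add FIRST(S') = { =, id }.
S' ::= = S' contributes {=}.
From S' ::= C: add FIRST(C) = { id }.
Union: FIRST(S') = { =, id }.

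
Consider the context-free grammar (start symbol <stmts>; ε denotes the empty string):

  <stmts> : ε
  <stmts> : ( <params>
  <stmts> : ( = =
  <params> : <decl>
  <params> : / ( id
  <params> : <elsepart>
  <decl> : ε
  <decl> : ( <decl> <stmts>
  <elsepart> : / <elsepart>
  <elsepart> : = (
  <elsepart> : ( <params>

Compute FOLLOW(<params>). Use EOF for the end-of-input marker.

{ EOF, ( }

In <stmts> : ( <params>: <params> is at the end, add FOLLOW(<stmts>) = { EOF, ( }.
In <elsepart> : ( <params>: <params> is at the end, add FOLLOW(<elsepart>) = { EOF, ( }.
Union: FOLLOW(<params>) = { EOF, ( }.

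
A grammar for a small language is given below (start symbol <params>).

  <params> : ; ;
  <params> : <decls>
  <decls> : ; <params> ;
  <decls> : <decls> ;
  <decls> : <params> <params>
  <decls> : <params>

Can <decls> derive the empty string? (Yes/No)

No

No nonterminal in this grammar is nullable.
No production of <decls> has an RHS whose symbols are all nullable, so <decls> is not nullable.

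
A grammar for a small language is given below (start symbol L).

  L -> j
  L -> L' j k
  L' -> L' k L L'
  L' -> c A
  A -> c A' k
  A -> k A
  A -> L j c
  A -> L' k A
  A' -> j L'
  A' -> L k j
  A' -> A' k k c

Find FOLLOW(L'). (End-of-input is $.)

{ j, k }

In L -> L' j k: add FIRST(j k) = { j }.
In L' -> L' k L L': add FIRST(k L L') = { k }.
In L' -> L' k L L': L' is at the end, add FOLLOW(L') = { j, k }.
In A -> L' k A: add FIRST(k A) = { k }.
In A' -> j L': L' is at the end, add FOLLOW(A') = { k }.
Union: FOLLOW(L') = { j, k }.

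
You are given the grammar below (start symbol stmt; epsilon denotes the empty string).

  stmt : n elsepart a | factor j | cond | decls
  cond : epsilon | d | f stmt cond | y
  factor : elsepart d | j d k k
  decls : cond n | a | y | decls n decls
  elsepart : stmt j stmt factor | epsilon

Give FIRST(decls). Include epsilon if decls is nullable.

From decls : cond n: cond nullable, take FIRST(cond) ∪ {n} = { d, f, n, y }.
decls : a contributes {a}.
decls : y contributes {y}.
From decls : decls n decls: add FIRST(decls) = { a, d, f, n, y }.
Union: FIRST(decls) = { a, d, f, n, y }.

{ a, d, f, n, y }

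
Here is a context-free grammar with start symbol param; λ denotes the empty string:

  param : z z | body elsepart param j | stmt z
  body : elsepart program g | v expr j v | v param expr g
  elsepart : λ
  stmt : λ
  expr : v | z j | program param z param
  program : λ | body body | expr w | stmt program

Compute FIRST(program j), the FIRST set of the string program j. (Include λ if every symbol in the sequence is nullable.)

Add FIRST(program)\{λ} = { g, v, z }; program is nullable, continue.
j is a terminal; add {j} and stop.

{ g, j, v, z }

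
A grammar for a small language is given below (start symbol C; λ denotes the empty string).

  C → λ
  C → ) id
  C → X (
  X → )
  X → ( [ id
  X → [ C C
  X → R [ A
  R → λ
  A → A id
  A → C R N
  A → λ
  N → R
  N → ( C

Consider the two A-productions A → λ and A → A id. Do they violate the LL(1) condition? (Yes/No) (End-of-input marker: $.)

FIRST(λ) = { λ } and FIRST(A id) = { (, ), [, id }.
The first alternative is nullable and FOLLOW(A) = { (, id } shares ( with FIRST of the second — conflict.

Yes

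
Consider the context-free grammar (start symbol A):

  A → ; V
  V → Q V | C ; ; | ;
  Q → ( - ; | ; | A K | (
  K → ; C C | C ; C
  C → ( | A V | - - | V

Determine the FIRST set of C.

{ (, -, ; }

C → ( contributes {(}.
From C → A V: add FIRST(A) = { ; }.
C → - - contributes {-}.
From C → V: add FIRST(V) = { (, -, ; }.
Union: FIRST(C) = { (, -, ; }.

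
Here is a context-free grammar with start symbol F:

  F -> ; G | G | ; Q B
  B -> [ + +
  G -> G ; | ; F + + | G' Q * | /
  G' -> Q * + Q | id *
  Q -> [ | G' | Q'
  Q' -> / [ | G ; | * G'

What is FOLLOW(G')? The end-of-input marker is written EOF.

In G -> G' Q *: add FIRST(Q *) = { *, /, ;, [, id }.
In Q -> G': G' is at the end, add FOLLOW(Q) = { *, /, ;, [, id }.
In Q' -> * G': G' is at the end, add FOLLOW(Q') = { *, /, ;, [, id }.
Union: FOLLOW(G') = { *, /, ;, [, id }.

{ *, /, ;, [, id }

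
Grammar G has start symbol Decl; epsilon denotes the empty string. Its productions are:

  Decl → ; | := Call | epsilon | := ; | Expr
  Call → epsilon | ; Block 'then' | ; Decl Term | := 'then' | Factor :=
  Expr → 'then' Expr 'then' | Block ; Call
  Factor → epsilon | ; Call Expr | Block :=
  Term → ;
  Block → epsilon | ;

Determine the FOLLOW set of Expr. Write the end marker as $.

In Decl → Expr: Expr is at the end, add FOLLOW(Decl) = { $, ; }.
In Expr → 'then' Expr 'then': add FIRST('then') = { 'then' }.
In Factor → ; Call Expr: Expr is at the end, add FOLLOW(Factor) = { := }.
Union: FOLLOW(Expr) = { $, 'then', :=, ; }.

{ $, 'then', :=, ; }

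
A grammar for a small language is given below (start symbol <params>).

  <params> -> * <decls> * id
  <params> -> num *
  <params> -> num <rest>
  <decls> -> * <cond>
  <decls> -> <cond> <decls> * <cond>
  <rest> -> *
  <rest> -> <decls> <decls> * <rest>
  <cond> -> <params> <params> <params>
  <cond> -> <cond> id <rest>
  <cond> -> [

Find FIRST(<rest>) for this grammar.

{ *, [, num }

<rest> -> * contributes {*}.
From <rest> -> <decls> <decls> * <rest>: add FIRST(<decls>) = { *, [, num }.
Union: FIRST(<rest>) = { *, [, num }.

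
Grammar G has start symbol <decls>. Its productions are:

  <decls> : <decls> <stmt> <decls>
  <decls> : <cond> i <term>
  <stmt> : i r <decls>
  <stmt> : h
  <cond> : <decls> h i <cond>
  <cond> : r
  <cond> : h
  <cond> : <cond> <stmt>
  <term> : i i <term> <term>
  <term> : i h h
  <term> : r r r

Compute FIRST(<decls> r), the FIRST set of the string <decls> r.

Add FIRST(<decls>) = { h, r }; <decls> is not nullable, stop.

{ h, r }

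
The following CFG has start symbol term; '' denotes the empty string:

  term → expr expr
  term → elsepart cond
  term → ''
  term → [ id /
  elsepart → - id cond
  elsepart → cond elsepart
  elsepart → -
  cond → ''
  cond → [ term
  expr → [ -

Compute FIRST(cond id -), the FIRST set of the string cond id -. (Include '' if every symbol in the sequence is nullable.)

{ [, id }

Add FIRST(cond)\{''} = { [ }; cond is nullable, continue.
id is a terminal; add {id} and stop.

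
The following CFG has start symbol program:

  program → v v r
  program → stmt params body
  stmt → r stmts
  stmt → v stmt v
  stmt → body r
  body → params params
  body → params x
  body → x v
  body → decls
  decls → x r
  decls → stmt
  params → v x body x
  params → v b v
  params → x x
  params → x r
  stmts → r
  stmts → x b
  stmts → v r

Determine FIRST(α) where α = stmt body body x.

Add FIRST(stmt) = { r, v, x }; stmt is not nullable, stop.

{ r, v, x }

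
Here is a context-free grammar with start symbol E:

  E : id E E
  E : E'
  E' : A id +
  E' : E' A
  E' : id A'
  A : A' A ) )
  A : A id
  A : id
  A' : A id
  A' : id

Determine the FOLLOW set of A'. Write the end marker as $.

{ $, id }

In E' : id A': A' is at the end, add FOLLOW(E') = { $, id }.
In A : A' A ) ): add FIRST(A ) )) = { id }.
Union: FOLLOW(A') = { $, id }.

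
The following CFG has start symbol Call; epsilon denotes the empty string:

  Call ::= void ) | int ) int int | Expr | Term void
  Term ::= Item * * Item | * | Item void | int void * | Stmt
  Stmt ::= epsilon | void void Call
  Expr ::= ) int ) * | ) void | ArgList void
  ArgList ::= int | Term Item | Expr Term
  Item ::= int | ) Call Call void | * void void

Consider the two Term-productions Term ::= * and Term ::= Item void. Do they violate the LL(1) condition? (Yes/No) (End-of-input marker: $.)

FIRST(*) = { * } and FIRST(Item void) = { ), *, int }.
Both contain *, so the two alternatives are not disjoint — LL(1) conflict.

Yes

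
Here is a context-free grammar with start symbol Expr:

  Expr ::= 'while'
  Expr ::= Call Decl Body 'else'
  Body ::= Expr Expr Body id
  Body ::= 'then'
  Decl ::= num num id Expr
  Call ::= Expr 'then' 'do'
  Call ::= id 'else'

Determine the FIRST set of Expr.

{ 'while', id }

Expr ::= 'while' contributes {'while'}.
From Expr ::= Call Decl Body 'else': add FIRST(Call) = { 'while', id }.
Union: FIRST(Expr) = { 'while', id }.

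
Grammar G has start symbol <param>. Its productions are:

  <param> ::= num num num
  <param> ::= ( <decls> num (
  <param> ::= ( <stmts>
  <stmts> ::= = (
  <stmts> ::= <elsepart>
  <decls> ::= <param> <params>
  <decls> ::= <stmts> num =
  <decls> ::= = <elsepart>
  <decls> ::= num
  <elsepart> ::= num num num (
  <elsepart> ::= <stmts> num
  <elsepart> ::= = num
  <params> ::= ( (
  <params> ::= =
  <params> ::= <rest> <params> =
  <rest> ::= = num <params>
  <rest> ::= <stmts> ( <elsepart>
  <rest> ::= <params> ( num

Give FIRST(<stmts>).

<stmts> ::= = ( contributes {=}.
From <stmts> ::= <elsepart>: add FIRST(<elsepart>) = { =, num }.
Union: FIRST(<stmts>) = { =, num }.

{ =, num }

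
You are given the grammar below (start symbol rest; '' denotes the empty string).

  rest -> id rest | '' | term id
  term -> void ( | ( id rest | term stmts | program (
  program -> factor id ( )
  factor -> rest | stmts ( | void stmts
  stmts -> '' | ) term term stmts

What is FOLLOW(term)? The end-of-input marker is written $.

In rest -> term id: add FIRST(id) = { id }.
In term -> term stmts: add FIRST(stmts)\{''} = { ) }.
  Since stmts is nullable, also add FOLLOW(term) = { (, ), id, void }.
In stmts -> ) term term stmts: add FIRST(term stmts) = { (, ), id, void }.
In stmts -> ) term term stmts: add FIRST(stmts)\{''} = { ) }.
  Since stmts is nullable, also add FOLLOW(stmts) = { (, ), id, void }.
Union: FOLLOW(term) = { (, ), id, void }.

{ (, ), id, void }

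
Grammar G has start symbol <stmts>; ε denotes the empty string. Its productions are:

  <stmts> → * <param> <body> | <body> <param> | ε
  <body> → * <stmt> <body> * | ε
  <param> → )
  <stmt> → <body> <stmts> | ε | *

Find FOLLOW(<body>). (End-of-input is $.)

In <stmts> → * <param> <body>: <body> is at the end, add FOLLOW(<stmts>) = { $, * }.
In <stmts> → <body> <param>: add FIRST(<param>) = { ) }.
In <body> → * <stmt> <body> *: add FIRST(*) = { * }.
In <stmt> → <body> <stmts>: add FIRST(<stmts>)\{ε} = { ), * }.
  Since <stmts> is nullable, also add FOLLOW(<stmt>) = { * }.
Union: FOLLOW(<body>) = { $, ), * }.

{ $, ), * }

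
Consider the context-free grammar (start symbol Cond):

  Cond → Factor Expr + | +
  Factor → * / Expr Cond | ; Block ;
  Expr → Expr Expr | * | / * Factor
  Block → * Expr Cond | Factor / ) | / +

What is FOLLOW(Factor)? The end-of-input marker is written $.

{ *, +, /, ; }

In Cond → Factor Expr +: add FIRST(Expr +) = { *, / }.
In Expr → / * Factor: Factor is at the end, add FOLLOW(Expr) = { *, +, /, ; }.
In Block → Factor / ): add FIRST(/ )) = { / }.
Union: FOLLOW(Factor) = { *, +, /, ; }.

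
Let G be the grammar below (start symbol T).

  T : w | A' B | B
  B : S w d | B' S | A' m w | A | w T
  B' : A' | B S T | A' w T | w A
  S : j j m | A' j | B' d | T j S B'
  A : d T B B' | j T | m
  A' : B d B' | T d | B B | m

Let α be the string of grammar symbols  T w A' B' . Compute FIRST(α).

{ d, j, m, w }

Add FIRST(T) = { d, j, m, w }; T is not nullable, stop.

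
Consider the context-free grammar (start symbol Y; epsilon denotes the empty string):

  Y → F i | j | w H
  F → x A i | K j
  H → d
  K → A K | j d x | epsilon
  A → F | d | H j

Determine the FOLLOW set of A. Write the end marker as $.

In F → x A i: add FIRST(i) = { i }.
In K → A K: add FIRST(K)\{epsilon} = { d, j, x }.
  Since K is nullable, also add FOLLOW(K) = { j }.
Union: FOLLOW(A) = { d, i, j, x }.

{ d, i, j, x }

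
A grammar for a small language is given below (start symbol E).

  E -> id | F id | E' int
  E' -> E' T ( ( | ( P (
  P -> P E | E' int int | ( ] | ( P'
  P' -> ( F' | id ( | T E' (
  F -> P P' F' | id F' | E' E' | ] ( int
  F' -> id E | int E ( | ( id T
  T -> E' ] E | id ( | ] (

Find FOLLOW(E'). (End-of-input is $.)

{ (, ], id, int }

In E -> E' int: add FIRST(int) = { int }.
In E' -> E' T ( (: add FIRST(T ( () = { (, ], id }.
In P -> E' int int: add FIRST(int int) = { int }.
In P' -> T E' (: add FIRST(() = { ( }.
In F -> E' E': add FIRST(E') = { ( }.
In F -> E' E': E' is at the end, add FOLLOW(F) = { id }.
In T -> E' ] E: add FIRST(] E) = { ] }.
Union: FOLLOW(E') = { (, ], id, int }.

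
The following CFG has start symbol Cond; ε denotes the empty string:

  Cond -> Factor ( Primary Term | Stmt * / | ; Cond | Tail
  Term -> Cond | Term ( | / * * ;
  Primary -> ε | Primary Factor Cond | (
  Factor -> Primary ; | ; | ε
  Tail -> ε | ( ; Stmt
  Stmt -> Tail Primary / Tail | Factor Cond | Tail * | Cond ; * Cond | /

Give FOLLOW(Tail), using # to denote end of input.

{ #, (, *, /, ; }

In Cond -> Tail: Tail is at the end, add FOLLOW(Cond) = { #, (, *, /, ; }.
In Stmt -> Tail Primary / Tail: add FIRST(Primary / Tail) = { (, *, /, ; }.
In Stmt -> Tail Primary / Tail: Tail is at the end, add FOLLOW(Stmt) = { #, (, *, /, ; }.
In Stmt -> Tail *: add FIRST(*) = { * }.
Union: FOLLOW(Tail) = { #, (, *, /, ; }.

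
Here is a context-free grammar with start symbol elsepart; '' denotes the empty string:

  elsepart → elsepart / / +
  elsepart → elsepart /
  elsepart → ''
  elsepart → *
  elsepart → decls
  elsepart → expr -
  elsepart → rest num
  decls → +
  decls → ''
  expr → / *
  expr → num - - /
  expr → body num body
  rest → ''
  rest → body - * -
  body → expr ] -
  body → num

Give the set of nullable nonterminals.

{ decls, elsepart, rest }

Directly nullable (have an ''-production): elsepart, decls, rest.
No other nonterminal has a production whose RHS symbols are all nullable.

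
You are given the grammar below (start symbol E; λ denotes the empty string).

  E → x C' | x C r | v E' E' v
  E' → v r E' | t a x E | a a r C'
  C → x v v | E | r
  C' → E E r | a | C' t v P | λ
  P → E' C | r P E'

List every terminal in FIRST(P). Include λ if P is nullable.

{ a, r, t, v }

From P → E' C: add FIRST(E') = { a, t, v }.
P → r P E' contributes {r}.
Union: FIRST(P) = { a, r, t, v }.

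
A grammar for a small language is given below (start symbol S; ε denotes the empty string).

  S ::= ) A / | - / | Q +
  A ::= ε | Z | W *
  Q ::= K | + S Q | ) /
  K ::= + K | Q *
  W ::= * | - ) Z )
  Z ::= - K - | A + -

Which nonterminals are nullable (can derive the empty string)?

{ A }

Directly nullable (have an ε-production): A.
No other nonterminal has a production whose RHS symbols are all nullable.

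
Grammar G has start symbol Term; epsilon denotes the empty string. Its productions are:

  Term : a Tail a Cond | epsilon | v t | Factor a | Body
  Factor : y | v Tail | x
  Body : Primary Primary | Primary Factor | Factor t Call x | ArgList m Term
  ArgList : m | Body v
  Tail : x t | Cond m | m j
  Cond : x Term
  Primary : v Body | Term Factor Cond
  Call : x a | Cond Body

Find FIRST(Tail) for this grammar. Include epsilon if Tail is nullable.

{ m, x }

Tail : x t contributes {x}.
From Tail : Cond m: add FIRST(Cond) = { x }.
Tail : m j contributes {m}.
Union: FIRST(Tail) = { m, x }.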